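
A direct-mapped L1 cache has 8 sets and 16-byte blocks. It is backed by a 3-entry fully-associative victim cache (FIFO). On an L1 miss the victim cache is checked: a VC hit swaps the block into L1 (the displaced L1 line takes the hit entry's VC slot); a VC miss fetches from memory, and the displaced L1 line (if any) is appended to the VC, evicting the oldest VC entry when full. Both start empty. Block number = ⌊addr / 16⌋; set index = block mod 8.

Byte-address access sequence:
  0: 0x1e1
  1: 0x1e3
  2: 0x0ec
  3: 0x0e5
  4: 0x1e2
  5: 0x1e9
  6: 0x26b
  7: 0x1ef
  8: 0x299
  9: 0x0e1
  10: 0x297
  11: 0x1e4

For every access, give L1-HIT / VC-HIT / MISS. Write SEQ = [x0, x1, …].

SEQ = [MISS, L1-HIT, MISS, L1-HIT, VC-HIT, L1-HIT, MISS, VC-HIT, MISS, VC-HIT, L1-HIT, VC-HIT]

#0 0x1e1→b30/s6 MISS; vc=[]
#1 0x1e3→b30/s6 L1-HIT; vc=[]
#2 0xec→b14/s6 MISS; vc=[30]
#3 0xe5→b14/s6 L1-HIT; vc=[30]
#4 0x1e2→b30/s6 VC-HIT; vc=[14]
#5 0x1e9→b30/s6 L1-HIT; vc=[14]
#6 0x26b→b38/s6 MISS; vc=[14,30]
#7 0x1ef→b30/s6 VC-HIT; vc=[14,38]
#8 0x299→b41/s1 MISS; vc=[14,38]
#9 0xe1→b14/s6 VC-HIT; vc=[30,38]
#10 0x297→b41/s1 L1-HIT; vc=[30,38]
#11 0x1e4→b30/s6 VC-HIT; vc=[14,38]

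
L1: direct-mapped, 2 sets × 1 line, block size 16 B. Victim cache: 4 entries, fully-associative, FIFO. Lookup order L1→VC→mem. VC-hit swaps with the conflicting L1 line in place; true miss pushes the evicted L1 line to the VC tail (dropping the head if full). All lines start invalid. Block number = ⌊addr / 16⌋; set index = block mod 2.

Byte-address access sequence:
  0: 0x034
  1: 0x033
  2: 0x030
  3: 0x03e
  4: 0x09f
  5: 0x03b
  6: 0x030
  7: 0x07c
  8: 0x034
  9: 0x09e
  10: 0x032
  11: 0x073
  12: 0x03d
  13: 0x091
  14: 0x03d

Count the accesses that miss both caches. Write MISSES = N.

MISSES = 3

#0 0x34→b3/s1 MISS; vc=[]
#1 0x33→b3/s1 L1-HIT; vc=[]
#2 0x30→b3/s1 L1-HIT; vc=[]
#3 0x3e→b3/s1 L1-HIT; vc=[]
#4 0x9f→b9/s1 MISS; vc=[3]
#5 0x3b→b3/s1 VC-HIT; vc=[9]
#6 0x30→b3/s1 L1-HIT; vc=[9]
#7 0x7c→b7/s1 MISS; vc=[9,3]
#8 0x34→b3/s1 VC-HIT; vc=[9,7]
#9 0x9e→b9/s1 VC-HIT; vc=[3,7]
#10 0x32→b3/s1 VC-HIT; vc=[9,7]
#11 0x73→b7/s1 VC-HIT; vc=[9,3]
#12 0x3d→b3/s1 VC-HIT; vc=[9,7]
#13 0x91→b9/s1 VC-HIT; vc=[3,7]
#14 0x3d→b3/s1 VC-HIT; vc=[9,7]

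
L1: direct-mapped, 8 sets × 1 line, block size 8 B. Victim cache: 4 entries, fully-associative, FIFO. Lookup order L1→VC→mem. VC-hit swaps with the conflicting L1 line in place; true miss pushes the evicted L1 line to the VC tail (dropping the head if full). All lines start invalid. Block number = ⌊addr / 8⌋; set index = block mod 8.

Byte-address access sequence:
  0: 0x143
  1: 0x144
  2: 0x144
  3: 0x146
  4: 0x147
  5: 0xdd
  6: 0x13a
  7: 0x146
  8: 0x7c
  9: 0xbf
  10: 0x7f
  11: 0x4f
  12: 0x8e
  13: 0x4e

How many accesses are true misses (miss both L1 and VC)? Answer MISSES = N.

  [0] addr=0x143 blk=40 s=0: MISS | VC []
  [1] addr=0x144 blk=40 s=0: L1-HIT | VC []
  [2] addr=0x144 blk=40 s=0: L1-HIT | VC []
  [3] addr=0x146 blk=40 s=0: L1-HIT | VC []
  [4] addr=0x147 blk=40 s=0: L1-HIT | VC []
  [5] addr=0xdd blk=27 s=3: MISS | VC []
  [6] addr=0x13a blk=39 s=7: MISS | VC []
  [7] addr=0x146 blk=40 s=0: L1-HIT | VC []
  [8] addr=0x7c blk=15 s=7: MISS | VC [39]
  [9] addr=0xbf blk=23 s=7: MISS | VC [39, 15]
  [10] addr=0x7f blk=15 s=7: VC-HIT | VC [39, 23]
  [11] addr=0x4f blk=9 s=1: MISS | VC [39, 23]
  [12] addr=0x8e blk=17 s=1: MISS | VC [39, 23, 9]
  [13] addr=0x4e blk=9 s=1: VC-HIT | VC [39, 23, 17]

MISSES = 7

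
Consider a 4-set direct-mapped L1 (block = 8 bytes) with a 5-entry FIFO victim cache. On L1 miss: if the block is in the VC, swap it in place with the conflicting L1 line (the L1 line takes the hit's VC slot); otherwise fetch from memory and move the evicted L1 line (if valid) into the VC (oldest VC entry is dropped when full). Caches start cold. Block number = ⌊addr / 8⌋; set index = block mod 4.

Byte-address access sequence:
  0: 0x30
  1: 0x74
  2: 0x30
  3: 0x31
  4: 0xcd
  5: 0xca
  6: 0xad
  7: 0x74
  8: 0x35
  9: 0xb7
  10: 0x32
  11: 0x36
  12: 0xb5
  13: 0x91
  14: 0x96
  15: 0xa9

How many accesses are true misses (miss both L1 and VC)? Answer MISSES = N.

0: 0x30 (blk 6, set 2) → MISS  vc=[]
1: 0x74 (blk 14, set 2) → MISS  vc=[6]
2: 0x30 (blk 6, set 2) → VC-HIT  vc=[14]
3: 0x31 (blk 6, set 2) → L1-HIT  vc=[14]
4: 0xcd (blk 25, set 1) → MISS  vc=[14]
5: 0xca (blk 25, set 1) → L1-HIT  vc=[14]
6: 0xad (blk 21, set 1) → MISS  vc=[14, 25]
7: 0x74 (blk 14, set 2) → VC-HIT  vc=[6, 25]
8: 0x35 (blk 6, set 2) → VC-HIT  vc=[14, 25]
9: 0xb7 (blk 22, set 2) → MISS  vc=[14, 25, 6]
10: 0x32 (blk 6, set 2) → VC-HIT  vc=[14, 25, 22]
11: 0x36 (blk 6, set 2) → L1-HIT  vc=[14, 25, 22]
12: 0xb5 (blk 22, set 2) → VC-HIT  vc=[14, 25, 6]
13: 0x91 (blk 18, set 2) → MISS  vc=[14, 25, 6, 22]
14: 0x96 (blk 18, set 2) → L1-HIT  vc=[14, 25, 6, 22]
15: 0xa9 (blk 21, set 1) → L1-HIT  vc=[14, 25, 6, 22]

MISSES = 6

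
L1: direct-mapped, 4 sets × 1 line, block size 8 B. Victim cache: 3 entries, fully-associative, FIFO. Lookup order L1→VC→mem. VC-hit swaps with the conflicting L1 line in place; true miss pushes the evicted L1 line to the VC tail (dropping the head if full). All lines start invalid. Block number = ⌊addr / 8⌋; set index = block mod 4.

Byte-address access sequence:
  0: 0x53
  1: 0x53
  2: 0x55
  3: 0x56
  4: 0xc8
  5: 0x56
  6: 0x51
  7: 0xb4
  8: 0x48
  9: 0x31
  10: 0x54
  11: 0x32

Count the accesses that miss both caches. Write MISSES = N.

#0 0x53→b10/s2 MISS; vc=[]
#1 0x53→b10/s2 L1-HIT; vc=[]
#2 0x55→b10/s2 L1-HIT; vc=[]
#3 0x56→b10/s2 L1-HIT; vc=[]
#4 0xc8→b25/s1 MISS; vc=[]
#5 0x56→b10/s2 L1-HIT; vc=[]
#6 0x51→b10/s2 L1-HIT; vc=[]
#7 0xb4→b22/s2 MISS; vc=[10]
#8 0x48→b9/s1 MISS; vc=[10,25]
#9 0x31→b6/s2 MISS; vc=[10,25,22]
#10 0x54→b10/s2 VC-HIT; vc=[6,25,22]
#11 0x32→b6/s2 VC-HIT; vc=[10,25,22]

MISSES = 5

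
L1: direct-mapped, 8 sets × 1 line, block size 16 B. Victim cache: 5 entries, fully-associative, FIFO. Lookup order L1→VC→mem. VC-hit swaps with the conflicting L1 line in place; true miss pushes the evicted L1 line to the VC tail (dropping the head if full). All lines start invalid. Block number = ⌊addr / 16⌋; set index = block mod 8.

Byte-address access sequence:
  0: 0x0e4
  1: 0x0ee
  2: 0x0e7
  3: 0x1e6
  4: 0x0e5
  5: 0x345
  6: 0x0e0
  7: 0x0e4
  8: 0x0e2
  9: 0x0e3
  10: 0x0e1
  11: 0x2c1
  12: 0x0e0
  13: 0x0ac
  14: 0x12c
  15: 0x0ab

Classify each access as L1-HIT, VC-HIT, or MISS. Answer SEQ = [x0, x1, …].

  [0] addr=0xe4 blk=14 s=6: MISS | VC []
  [1] addr=0xee blk=14 s=6: L1-HIT | VC []
  [2] addr=0xe7 blk=14 s=6: L1-HIT | VC []
  [3] addr=0x1e6 blk=30 s=6: MISS | VC [14]
  [4] addr=0xe5 blk=14 s=6: VC-HIT | VC [30]
  [5] addr=0x345 blk=52 s=4: MISS | VC [30]
  [6] addr=0xe0 blk=14 s=6: L1-HIT | VC [30]
  [7] addr=0xe4 blk=14 s=6: L1-HIT | VC [30]
  [8] addr=0xe2 blk=14 s=6: L1-HIT | VC [30]
  [9] addr=0xe3 blk=14 s=6: L1-HIT | VC [30]
  [10] addr=0xe1 blk=14 s=6: L1-HIT | VC [30]
  [11] addr=0x2c1 blk=44 s=4: MISS | VC [30, 52]
  [12] addr=0xe0 blk=14 s=6: L1-HIT | VC [30, 52]
  [13] addr=0xac blk=10 s=2: MISS | VC [30, 52]
  [14] addr=0x12c blk=18 s=2: MISS | VC [30, 52, 10]
  [15] addr=0xab blk=10 s=2: VC-HIT | VC [30, 52, 18]

SEQ = [MISS, L1-HIT, L1-HIT, MISS, VC-HIT, MISS, L1-HIT, L1-HIT, L1-HIT, L1-HIT, L1-HIT, MISS, L1-HIT, MISS, MISS, VC-HIT]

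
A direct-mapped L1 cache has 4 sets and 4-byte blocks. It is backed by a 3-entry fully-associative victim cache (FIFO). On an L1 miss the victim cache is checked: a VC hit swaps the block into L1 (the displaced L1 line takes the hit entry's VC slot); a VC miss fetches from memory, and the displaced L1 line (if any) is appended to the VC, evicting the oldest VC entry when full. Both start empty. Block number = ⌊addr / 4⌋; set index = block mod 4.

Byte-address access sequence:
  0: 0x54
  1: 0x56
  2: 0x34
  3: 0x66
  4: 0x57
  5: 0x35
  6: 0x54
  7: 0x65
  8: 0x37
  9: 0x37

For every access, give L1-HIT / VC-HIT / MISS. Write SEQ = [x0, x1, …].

SEQ = [MISS, L1-HIT, MISS, MISS, VC-HIT, VC-HIT, VC-HIT, VC-HIT, VC-HIT, L1-HIT]

#0 0x54→b21/s1 MISS; vc=[]
#1 0x56→b21/s1 L1-HIT; vc=[]
#2 0x34→b13/s1 MISS; vc=[21]
#3 0x66→b25/s1 MISS; vc=[21,13]
#4 0x57→b21/s1 VC-HIT; vc=[25,13]
#5 0x35→b13/s1 VC-HIT; vc=[25,21]
#6 0x54→b21/s1 VC-HIT; vc=[25,13]
#7 0x65→b25/s1 VC-HIT; vc=[21,13]
#8 0x37→b13/s1 VC-HIT; vc=[21,25]
#9 0x37→b13/s1 L1-HIT; vc=[21,25]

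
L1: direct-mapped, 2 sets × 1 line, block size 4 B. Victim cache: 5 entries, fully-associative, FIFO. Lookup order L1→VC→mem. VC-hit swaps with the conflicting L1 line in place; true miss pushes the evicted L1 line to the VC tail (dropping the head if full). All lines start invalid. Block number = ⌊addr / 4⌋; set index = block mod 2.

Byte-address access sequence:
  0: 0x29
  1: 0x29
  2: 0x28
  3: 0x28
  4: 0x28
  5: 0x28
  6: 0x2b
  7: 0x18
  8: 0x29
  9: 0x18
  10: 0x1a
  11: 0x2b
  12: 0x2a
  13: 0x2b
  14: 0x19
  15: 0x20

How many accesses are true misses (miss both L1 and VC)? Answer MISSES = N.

0: 0x29 (blk 10, set 0) → MISS  vc=[]
1: 0x29 (blk 10, set 0) → L1-HIT  vc=[]
2: 0x28 (blk 10, set 0) → L1-HIT  vc=[]
3: 0x28 (blk 10, set 0) → L1-HIT  vc=[]
4: 0x28 (blk 10, set 0) → L1-HIT  vc=[]
5: 0x28 (blk 10, set 0) → L1-HIT  vc=[]
6: 0x2b (blk 10, set 0) → L1-HIT  vc=[]
7: 0x18 (blk 6, set 0) → MISS  vc=[10]
8: 0x29 (blk 10, set 0) → VC-HIT  vc=[6]
9: 0x18 (blk 6, set 0) → VC-HIT  vc=[10]
10: 0x1a (blk 6, set 0) → L1-HIT  vc=[10]
11: 0x2b (blk 10, set 0) → VC-HIT  vc=[6]
12: 0x2a (blk 10, set 0) → L1-HIT  vc=[6]
13: 0x2b (blk 10, set 0) → L1-HIT  vc=[6]
14: 0x19 (blk 6, set 0) → VC-HIT  vc=[10]
15: 0x20 (blk 8, set 0) → MISS  vc=[10, 6]

MISSES = 3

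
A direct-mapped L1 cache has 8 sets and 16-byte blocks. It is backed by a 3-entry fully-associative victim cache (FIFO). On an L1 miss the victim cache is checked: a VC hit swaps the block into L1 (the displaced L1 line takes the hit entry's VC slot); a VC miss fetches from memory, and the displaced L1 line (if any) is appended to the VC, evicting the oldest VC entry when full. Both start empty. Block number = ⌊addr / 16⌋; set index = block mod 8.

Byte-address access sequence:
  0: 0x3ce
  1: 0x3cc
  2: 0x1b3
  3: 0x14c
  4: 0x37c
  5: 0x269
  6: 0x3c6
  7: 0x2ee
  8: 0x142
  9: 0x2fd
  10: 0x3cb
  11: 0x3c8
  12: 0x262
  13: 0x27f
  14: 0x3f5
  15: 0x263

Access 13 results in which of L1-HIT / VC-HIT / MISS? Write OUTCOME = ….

OUTCOME = MISS

#0 0x3ce→b60/s4 MISS; vc=[]
#1 0x3cc→b60/s4 L1-HIT; vc=[]
#2 0x1b3→b27/s3 MISS; vc=[]
#3 0x14c→b20/s4 MISS; vc=[60]
#4 0x37c→b55/s7 MISS; vc=[60]
#5 0x269→b38/s6 MISS; vc=[60]
#6 0x3c6→b60/s4 VC-HIT; vc=[20]
#7 0x2ee→b46/s6 MISS; vc=[20,38]
#8 0x142→b20/s4 VC-HIT; vc=[60,38]
#9 0x2fd→b47/s7 MISS; vc=[60,38,55]
#10 0x3cb→b60/s4 VC-HIT; vc=[20,38,55]
#11 0x3c8→b60/s4 L1-HIT; vc=[20,38,55]
#12 0x262→b38/s6 VC-HIT; vc=[20,46,55]
#13 0x27f→b39/s7 MISS; vc=[46,55,47]
#14 0x3f5→b63/s7 MISS; vc=[55,47,39]
#15 0x263→b38/s6 L1-HIT; vc=[55,47,39]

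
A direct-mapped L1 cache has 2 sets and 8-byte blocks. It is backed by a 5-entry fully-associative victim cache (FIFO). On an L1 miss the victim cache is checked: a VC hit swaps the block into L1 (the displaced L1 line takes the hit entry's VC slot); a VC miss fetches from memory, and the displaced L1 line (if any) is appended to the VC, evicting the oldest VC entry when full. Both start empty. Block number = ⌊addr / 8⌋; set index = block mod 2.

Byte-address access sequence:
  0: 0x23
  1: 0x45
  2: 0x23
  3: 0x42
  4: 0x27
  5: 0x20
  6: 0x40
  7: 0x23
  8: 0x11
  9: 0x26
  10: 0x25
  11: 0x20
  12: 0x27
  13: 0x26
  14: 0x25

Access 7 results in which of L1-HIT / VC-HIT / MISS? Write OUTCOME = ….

OUTCOME = VC-HIT

  [0] addr=0x23 blk=4 s=0: MISS | VC []
  [1] addr=0x45 blk=8 s=0: MISS | VC [4]
  [2] addr=0x23 blk=4 s=0: VC-HIT | VC [8]
  [3] addr=0x42 blk=8 s=0: VC-HIT | VC [4]
  [4] addr=0x27 blk=4 s=0: VC-HIT | VC [8]
  [5] addr=0x20 blk=4 s=0: L1-HIT | VC [8]
  [6] addr=0x40 blk=8 s=0: VC-HIT | VC [4]
  [7] addr=0x23 blk=4 s=0: VC-HIT | VC [8]
  [8] addr=0x11 blk=2 s=0: MISS | VC [8, 4]
  [9] addr=0x26 blk=4 s=0: VC-HIT | VC [8, 2]
  [10] addr=0x25 blk=4 s=0: L1-HIT | VC [8, 2]
  [11] addr=0x20 blk=4 s=0: L1-HIT | VC [8, 2]
  [12] addr=0x27 blk=4 s=0: L1-HIT | VC [8, 2]
  [13] addr=0x26 blk=4 s=0: L1-HIT | VC [8, 2]
  [14] addr=0x25 blk=4 s=0: L1-HIT | VC [8, 2]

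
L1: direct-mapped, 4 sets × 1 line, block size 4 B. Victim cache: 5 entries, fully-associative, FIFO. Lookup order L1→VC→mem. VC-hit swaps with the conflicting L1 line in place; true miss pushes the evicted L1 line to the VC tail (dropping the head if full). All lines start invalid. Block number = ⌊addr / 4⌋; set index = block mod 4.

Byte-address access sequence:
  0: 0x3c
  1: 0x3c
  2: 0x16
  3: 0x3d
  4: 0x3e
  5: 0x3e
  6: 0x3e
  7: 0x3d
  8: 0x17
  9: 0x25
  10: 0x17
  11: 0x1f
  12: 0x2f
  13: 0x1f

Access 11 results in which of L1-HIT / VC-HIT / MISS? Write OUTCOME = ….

OUTCOME = MISS

0: 0x3c (blk 15, set 3) → MISS  vc=[]
1: 0x3c (blk 15, set 3) → L1-HIT  vc=[]
2: 0x16 (blk 5, set 1) → MISS  vc=[]
3: 0x3d (blk 15, set 3) → L1-HIT  vc=[]
4: 0x3e (blk 15, set 3) → L1-HIT  vc=[]
5: 0x3e (blk 15, set 3) → L1-HIT  vc=[]
6: 0x3e (blk 15, set 3) → L1-HIT  vc=[]
7: 0x3d (blk 15, set 3) → L1-HIT  vc=[]
8: 0x17 (blk 5, set 1) → L1-HIT  vc=[]
9: 0x25 (blk 9, set 1) → MISS  vc=[5]
10: 0x17 (blk 5, set 1) → VC-HIT  vc=[9]
11: 0x1f (blk 7, set 3) → MISS  vc=[9, 15]
12: 0x2f (blk 11, set 3) → MISS  vc=[9, 15, 7]
13: 0x1f (blk 7, set 3) → VC-HIT  vc=[9, 15, 11]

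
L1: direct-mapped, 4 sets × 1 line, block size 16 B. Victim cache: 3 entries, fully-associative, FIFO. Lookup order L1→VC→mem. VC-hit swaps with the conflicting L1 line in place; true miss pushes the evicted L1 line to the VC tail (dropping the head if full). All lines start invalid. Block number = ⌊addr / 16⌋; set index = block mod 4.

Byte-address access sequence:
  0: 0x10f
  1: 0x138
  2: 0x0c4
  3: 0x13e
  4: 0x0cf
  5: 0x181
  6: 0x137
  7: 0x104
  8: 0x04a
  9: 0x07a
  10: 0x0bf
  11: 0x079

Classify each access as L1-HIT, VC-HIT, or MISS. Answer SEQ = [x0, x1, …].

SEQ = [MISS, MISS, MISS, L1-HIT, L1-HIT, MISS, L1-HIT, VC-HIT, MISS, MISS, MISS, VC-HIT]

#0 0x10f→b16/s0 MISS; vc=[]
#1 0x138→b19/s3 MISS; vc=[]
#2 0xc4→b12/s0 MISS; vc=[16]
#3 0x13e→b19/s3 L1-HIT; vc=[16]
#4 0xcf→b12/s0 L1-HIT; vc=[16]
#5 0x181→b24/s0 MISS; vc=[16,12]
#6 0x137→b19/s3 L1-HIT; vc=[16,12]
#7 0x104→b16/s0 VC-HIT; vc=[24,12]
#8 0x4a→b4/s0 MISS; vc=[24,12,16]
#9 0x7a→b7/s3 MISS; vc=[12,16,19]
#10 0xbf→b11/s3 MISS; vc=[16,19,7]
#11 0x79→b7/s3 VC-HIT; vc=[16,19,11]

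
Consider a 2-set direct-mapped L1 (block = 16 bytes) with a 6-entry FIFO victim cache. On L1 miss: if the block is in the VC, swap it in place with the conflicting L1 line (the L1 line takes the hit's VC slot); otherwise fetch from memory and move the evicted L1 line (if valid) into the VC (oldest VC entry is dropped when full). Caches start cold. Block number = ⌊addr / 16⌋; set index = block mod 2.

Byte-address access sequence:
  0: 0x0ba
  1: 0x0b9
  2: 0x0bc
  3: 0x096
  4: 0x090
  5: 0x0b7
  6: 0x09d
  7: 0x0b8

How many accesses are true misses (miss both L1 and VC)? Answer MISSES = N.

MISSES = 2

0: 0xba (blk 11, set 1) → MISS  vc=[]
1: 0xb9 (blk 11, set 1) → L1-HIT  vc=[]
2: 0xbc (blk 11, set 1) → L1-HIT  vc=[]
3: 0x96 (blk 9, set 1) → MISS  vc=[11]
4: 0x90 (blk 9, set 1) → L1-HIT  vc=[11]
5: 0xb7 (blk 11, set 1) → VC-HIT  vc=[9]
6: 0x9d (blk 9, set 1) → VC-HIT  vc=[11]
7: 0xb8 (blk 11, set 1) → VC-HIT  vc=[9]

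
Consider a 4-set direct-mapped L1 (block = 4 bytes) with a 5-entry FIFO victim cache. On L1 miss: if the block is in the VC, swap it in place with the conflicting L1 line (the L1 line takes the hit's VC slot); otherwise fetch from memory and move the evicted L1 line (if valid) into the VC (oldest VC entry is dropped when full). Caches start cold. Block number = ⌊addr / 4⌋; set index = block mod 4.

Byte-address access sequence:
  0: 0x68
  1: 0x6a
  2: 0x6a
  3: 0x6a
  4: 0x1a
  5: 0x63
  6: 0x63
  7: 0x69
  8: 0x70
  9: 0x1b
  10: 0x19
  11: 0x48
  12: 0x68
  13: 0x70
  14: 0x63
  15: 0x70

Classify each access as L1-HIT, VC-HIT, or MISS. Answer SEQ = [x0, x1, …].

0: 0x68 (blk 26, set 2) → MISS  vc=[]
1: 0x6a (blk 26, set 2) → L1-HIT  vc=[]
2: 0x6a (blk 26, set 2) → L1-HIT  vc=[]
3: 0x6a (blk 26, set 2) → L1-HIT  vc=[]
4: 0x1a (blk 6, set 2) → MISS  vc=[26]
5: 0x63 (blk 24, set 0) → MISS  vc=[26]
6: 0x63 (blk 24, set 0) → L1-HIT  vc=[26]
7: 0x69 (blk 26, set 2) → VC-HIT  vc=[6]
8: 0x70 (blk 28, set 0) → MISS  vc=[6, 24]
9: 0x1b (blk 6, set 2) → VC-HIT  vc=[26, 24]
10: 0x19 (blk 6, set 2) → L1-HIT  vc=[26, 24]
11: 0x48 (blk 18, set 2) → MISS  vc=[26, 24, 6]
12: 0x68 (blk 26, set 2) → VC-HIT  vc=[18, 24, 6]
13: 0x70 (blk 28, set 0) → L1-HIT  vc=[18, 24, 6]
14: 0x63 (blk 24, set 0) → VC-HIT  vc=[18, 28, 6]
15: 0x70 (blk 28, set 0) → VC-HIT  vc=[18, 24, 6]

SEQ = [MISS, L1-HIT, L1-HIT, L1-HIT, MISS, MISS, L1-HIT, VC-HIT, MISS, VC-HIT, L1-HIT, MISS, VC-HIT, L1-HIT, VC-HIT, VC-HIT]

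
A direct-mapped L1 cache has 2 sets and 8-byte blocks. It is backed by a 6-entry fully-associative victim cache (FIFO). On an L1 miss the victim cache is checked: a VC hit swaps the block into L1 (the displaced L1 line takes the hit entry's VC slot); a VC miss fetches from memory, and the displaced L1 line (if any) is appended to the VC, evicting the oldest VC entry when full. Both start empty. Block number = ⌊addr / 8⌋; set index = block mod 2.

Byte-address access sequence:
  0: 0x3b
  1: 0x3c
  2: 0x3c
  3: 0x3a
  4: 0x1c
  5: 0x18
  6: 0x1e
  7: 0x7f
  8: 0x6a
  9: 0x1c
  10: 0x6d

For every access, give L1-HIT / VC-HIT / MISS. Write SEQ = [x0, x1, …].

SEQ = [MISS, L1-HIT, L1-HIT, L1-HIT, MISS, L1-HIT, L1-HIT, MISS, MISS, VC-HIT, VC-HIT]

#0 0x3b→b7/s1 MISS; vc=[]
#1 0x3c→b7/s1 L1-HIT; vc=[]
#2 0x3c→b7/s1 L1-HIT; vc=[]
#3 0x3a→b7/s1 L1-HIT; vc=[]
#4 0x1c→b3/s1 MISS; vc=[7]
#5 0x18→b3/s1 L1-HIT; vc=[7]
#6 0x1e→b3/s1 L1-HIT; vc=[7]
#7 0x7f→b15/s1 MISS; vc=[7,3]
#8 0x6a→b13/s1 MISS; vc=[7,3,15]
#9 0x1c→b3/s1 VC-HIT; vc=[7,13,15]
#10 0x6d→b13/s1 VC-HIT; vc=[7,3,15]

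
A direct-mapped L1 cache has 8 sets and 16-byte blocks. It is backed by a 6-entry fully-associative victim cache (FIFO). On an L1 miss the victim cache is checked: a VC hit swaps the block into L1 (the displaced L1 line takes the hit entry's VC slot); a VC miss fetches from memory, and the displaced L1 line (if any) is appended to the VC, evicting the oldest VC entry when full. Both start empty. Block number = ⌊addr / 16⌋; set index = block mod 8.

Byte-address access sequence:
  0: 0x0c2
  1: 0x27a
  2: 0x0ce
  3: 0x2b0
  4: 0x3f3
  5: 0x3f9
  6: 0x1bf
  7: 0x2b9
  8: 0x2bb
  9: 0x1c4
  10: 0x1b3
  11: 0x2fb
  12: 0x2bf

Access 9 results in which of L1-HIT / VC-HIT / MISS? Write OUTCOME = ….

OUTCOME = MISS

  [0] addr=0xc2 blk=12 s=4: MISS | VC []
  [1] addr=0x27a blk=39 s=7: MISS | VC []
  [2] addr=0xce blk=12 s=4: L1-HIT | VC []
  [3] addr=0x2b0 blk=43 s=3: MISS | VC []
  [4] addr=0x3f3 blk=63 s=7: MISS | VC [39]
  [5] addr=0x3f9 blk=63 s=7: L1-HIT | VC [39]
  [6] addr=0x1bf blk=27 s=3: MISS | VC [39, 43]
  [7] addr=0x2b9 blk=43 s=3: VC-HIT | VC [39, 27]
  [8] addr=0x2bb blk=43 s=3: L1-HIT | VC [39, 27]
  [9] addr=0x1c4 blk=28 s=4: MISS | VC [39, 27, 12]
  [10] addr=0x1b3 blk=27 s=3: VC-HIT | VC [39, 43, 12]
  [11] addr=0x2fb blk=47 s=7: MISS | VC [39, 43, 12, 63]
  [12] addr=0x2bf blk=43 s=3: VC-HIT | VC [39, 27, 12, 63]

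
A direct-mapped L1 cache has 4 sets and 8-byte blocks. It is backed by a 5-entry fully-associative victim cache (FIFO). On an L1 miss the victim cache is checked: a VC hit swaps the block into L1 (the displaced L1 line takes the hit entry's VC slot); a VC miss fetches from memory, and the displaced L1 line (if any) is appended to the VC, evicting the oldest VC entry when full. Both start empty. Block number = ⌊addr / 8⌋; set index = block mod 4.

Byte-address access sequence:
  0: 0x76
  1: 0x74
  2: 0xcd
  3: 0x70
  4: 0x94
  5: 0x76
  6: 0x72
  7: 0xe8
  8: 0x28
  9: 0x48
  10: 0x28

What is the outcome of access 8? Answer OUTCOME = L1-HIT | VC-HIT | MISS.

OUTCOME = MISS

  [0] addr=0x76 blk=14 s=2: MISS | VC []
  [1] addr=0x74 blk=14 s=2: L1-HIT | VC []
  [2] addr=0xcd blk=25 s=1: MISS | VC []
  [3] addr=0x70 blk=14 s=2: L1-HIT | VC []
  [4] addr=0x94 blk=18 s=2: MISS | VC [14]
  [5] addr=0x76 blk=14 s=2: VC-HIT | VC [18]
  [6] addr=0x72 blk=14 s=2: L1-HIT | VC [18]
  [7] addr=0xe8 blk=29 s=1: MISS | VC [18, 25]
  [8] addr=0x28 blk=5 s=1: MISS | VC [18, 25, 29]
  [9] addr=0x48 blk=9 s=1: MISS | VC [18, 25, 29, 5]
  [10] addr=0x28 blk=5 s=1: VC-HIT | VC [18, 25, 29, 9]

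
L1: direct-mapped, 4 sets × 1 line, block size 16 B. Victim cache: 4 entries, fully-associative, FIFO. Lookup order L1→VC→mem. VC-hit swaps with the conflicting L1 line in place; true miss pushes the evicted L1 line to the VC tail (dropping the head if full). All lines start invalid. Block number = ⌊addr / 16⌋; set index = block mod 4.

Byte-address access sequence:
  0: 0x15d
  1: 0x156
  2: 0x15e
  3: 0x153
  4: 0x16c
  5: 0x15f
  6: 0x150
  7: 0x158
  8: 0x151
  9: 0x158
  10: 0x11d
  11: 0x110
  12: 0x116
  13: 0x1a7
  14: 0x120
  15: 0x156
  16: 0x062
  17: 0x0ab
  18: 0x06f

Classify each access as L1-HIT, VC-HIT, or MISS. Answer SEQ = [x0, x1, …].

SEQ = [MISS, L1-HIT, L1-HIT, L1-HIT, MISS, L1-HIT, L1-HIT, L1-HIT, L1-HIT, L1-HIT, MISS, L1-HIT, L1-HIT, MISS, MISS, VC-HIT, MISS, MISS, VC-HIT]

  [0] addr=0x15d blk=21 s=1: MISS | VC []
  [1] addr=0x156 blk=21 s=1: L1-HIT | VC []
  [2] addr=0x15e blk=21 s=1: L1-HIT | VC []
  [3] addr=0x153 blk=21 s=1: L1-HIT | VC []
  [4] addr=0x16c blk=22 s=2: MISS | VC []
  [5] addr=0x15f blk=21 s=1: L1-HIT | VC []
  [6] addr=0x150 blk=21 s=1: L1-HIT | VC []
  [7] addr=0x158 blk=21 s=1: L1-HIT | VC []
  [8] addr=0x151 blk=21 s=1: L1-HIT | VC []
  [9] addr=0x158 blk=21 s=1: L1-HIT | VC []
  [10] addr=0x11d blk=17 s=1: MISS | VC [21]
  [11] addr=0x110 blk=17 s=1: L1-HIT | VC [21]
  [12] addr=0x116 blk=17 s=1: L1-HIT | VC [21]
  [13] addr=0x1a7 blk=26 s=2: MISS | VC [21, 22]
  [14] addr=0x120 blk=18 s=2: MISS | VC [21, 22, 26]
  [15] addr=0x156 blk=21 s=1: VC-HIT | VC [17, 22, 26]
  [16] addr=0x62 blk=6 s=2: MISS | VC [17, 22, 26, 18]
  [17] addr=0xab blk=10 s=2: MISS | VC [22, 26, 18, 6]
  [18] addr=0x6f blk=6 s=2: VC-HIT | VC [22, 26, 18, 10]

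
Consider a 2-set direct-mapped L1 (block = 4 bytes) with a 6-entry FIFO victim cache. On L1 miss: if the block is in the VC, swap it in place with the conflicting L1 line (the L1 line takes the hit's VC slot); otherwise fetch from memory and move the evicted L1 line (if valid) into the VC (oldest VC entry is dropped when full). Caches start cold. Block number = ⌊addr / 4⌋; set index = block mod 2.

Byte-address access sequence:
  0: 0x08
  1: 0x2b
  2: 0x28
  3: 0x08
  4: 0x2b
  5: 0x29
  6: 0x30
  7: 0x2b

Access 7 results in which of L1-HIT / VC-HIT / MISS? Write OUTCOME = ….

OUTCOME = VC-HIT

  [0] addr=0x8 blk=2 s=0: MISS | VC []
  [1] addr=0x2b blk=10 s=0: MISS | VC [2]
  [2] addr=0x28 blk=10 s=0: L1-HIT | VC [2]
  [3] addr=0x8 blk=2 s=0: VC-HIT | VC [10]
  [4] addr=0x2b blk=10 s=0: VC-HIT | VC [2]
  [5] addr=0x29 blk=10 s=0: L1-HIT | VC [2]
  [6] addr=0x30 blk=12 s=0: MISS | VC [2, 10]
  [7] addr=0x2b blk=10 s=0: VC-HIT | VC [2, 12]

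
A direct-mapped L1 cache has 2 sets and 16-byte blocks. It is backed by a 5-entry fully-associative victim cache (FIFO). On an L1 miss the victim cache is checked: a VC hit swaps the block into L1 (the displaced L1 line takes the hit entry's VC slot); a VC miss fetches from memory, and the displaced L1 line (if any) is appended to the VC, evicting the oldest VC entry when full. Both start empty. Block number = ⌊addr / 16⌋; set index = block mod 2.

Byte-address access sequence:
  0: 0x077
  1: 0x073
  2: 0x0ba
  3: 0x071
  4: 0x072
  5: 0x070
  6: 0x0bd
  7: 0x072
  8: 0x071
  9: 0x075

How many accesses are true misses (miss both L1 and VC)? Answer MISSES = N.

#0 0x77→b7/s1 MISS; vc=[]
#1 0x73→b7/s1 L1-HIT; vc=[]
#2 0xba→b11/s1 MISS; vc=[7]
#3 0x71→b7/s1 VC-HIT; vc=[11]
#4 0x72→b7/s1 L1-HIT; vc=[11]
#5 0x70→b7/s1 L1-HIT; vc=[11]
#6 0xbd→b11/s1 VC-HIT; vc=[7]
#7 0x72→b7/s1 VC-HIT; vc=[11]
#8 0x71→b7/s1 L1-HIT; vc=[11]
#9 0x75→b7/s1 L1-HIT; vc=[11]

MISSES = 2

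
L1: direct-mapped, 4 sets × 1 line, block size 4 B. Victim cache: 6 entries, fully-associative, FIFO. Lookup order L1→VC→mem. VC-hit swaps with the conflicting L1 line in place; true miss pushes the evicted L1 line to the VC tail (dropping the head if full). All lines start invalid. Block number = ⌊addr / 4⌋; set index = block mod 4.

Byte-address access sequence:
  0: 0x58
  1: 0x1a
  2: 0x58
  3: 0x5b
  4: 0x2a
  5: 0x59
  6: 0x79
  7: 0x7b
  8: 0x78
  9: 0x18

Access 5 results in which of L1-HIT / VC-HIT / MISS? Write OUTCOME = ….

#0 0x58→b22/s2 MISS; vc=[]
#1 0x1a→b6/s2 MISS; vc=[22]
#2 0x58→b22/s2 VC-HIT; vc=[6]
#3 0x5b→b22/s2 L1-HIT; vc=[6]
#4 0x2a→b10/s2 MISS; vc=[6,22]
#5 0x59→b22/s2 VC-HIT; vc=[6,10]
#6 0x79→b30/s2 MISS; vc=[6,10,22]
#7 0x7b→b30/s2 L1-HIT; vc=[6,10,22]
#8 0x78→b30/s2 L1-HIT; vc=[6,10,22]
#9 0x18→b6/s2 VC-HIT; vc=[30,10,22]

OUTCOME = VC-HIT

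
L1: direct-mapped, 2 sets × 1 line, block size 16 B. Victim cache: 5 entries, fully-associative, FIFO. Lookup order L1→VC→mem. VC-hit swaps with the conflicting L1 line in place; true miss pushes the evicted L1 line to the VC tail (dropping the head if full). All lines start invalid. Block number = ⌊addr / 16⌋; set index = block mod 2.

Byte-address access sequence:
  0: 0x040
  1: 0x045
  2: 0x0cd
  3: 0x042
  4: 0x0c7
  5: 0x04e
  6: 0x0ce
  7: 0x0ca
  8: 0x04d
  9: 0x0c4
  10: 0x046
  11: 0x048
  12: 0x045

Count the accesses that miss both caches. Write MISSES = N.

#0 0x40→b4/s0 MISS; vc=[]
#1 0x45→b4/s0 L1-HIT; vc=[]
#2 0xcd→b12/s0 MISS; vc=[4]
#3 0x42→b4/s0 VC-HIT; vc=[12]
#4 0xc7→b12/s0 VC-HIT; vc=[4]
#5 0x4e→b4/s0 VC-HIT; vc=[12]
#6 0xce→b12/s0 VC-HIT; vc=[4]
#7 0xca→b12/s0 L1-HIT; vc=[4]
#8 0x4d→b4/s0 VC-HIT; vc=[12]
#9 0xc4→b12/s0 VC-HIT; vc=[4]
#10 0x46→b4/s0 VC-HIT; vc=[12]
#11 0x48→b4/s0 L1-HIT; vc=[12]
#12 0x45→b4/s0 L1-HIT; vc=[12]

MISSES = 2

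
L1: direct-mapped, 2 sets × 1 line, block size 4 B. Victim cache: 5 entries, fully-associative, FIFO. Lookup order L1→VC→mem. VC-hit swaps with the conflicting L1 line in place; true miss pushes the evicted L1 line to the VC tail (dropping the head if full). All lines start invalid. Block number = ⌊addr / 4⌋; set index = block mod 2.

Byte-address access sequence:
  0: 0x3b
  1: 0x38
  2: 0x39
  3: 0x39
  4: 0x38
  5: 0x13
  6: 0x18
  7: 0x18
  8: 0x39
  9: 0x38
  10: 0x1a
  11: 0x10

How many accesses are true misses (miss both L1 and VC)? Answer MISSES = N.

  [0] addr=0x3b blk=14 s=0: MISS | VC []
  [1] addr=0x38 blk=14 s=0: L1-HIT | VC []
  [2] addr=0x39 blk=14 s=0: L1-HIT | VC []
  [3] addr=0x39 blk=14 s=0: L1-HIT | VC []
  [4] addr=0x38 blk=14 s=0: L1-HIT | VC []
  [5] addr=0x13 blk=4 s=0: MISS | VC [14]
  [6] addr=0x18 blk=6 s=0: MISS | VC [14, 4]
  [7] addr=0x18 blk=6 s=0: L1-HIT | VC [14, 4]
  [8] addr=0x39 blk=14 s=0: VC-HIT | VC [6, 4]
  [9] addr=0x38 blk=14 s=0: L1-HIT | VC [6, 4]
  [10] addr=0x1a blk=6 s=0: VC-HIT | VC [14, 4]
  [11] addr=0x10 blk=4 s=0: VC-HIT | VC [14, 6]

MISSES = 3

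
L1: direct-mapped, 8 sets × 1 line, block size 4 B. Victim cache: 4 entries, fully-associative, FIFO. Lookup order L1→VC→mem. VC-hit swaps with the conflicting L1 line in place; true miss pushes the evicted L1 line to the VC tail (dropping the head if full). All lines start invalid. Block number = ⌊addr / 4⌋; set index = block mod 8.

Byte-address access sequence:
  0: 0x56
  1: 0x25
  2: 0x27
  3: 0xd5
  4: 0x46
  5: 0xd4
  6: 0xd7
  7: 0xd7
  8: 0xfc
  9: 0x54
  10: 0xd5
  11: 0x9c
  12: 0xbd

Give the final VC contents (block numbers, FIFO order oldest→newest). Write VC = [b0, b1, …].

VC = [21, 9, 63, 39]

  [0] addr=0x56 blk=21 s=5: MISS | VC []
  [1] addr=0x25 blk=9 s=1: MISS | VC []
  [2] addr=0x27 blk=9 s=1: L1-HIT | VC []
  [3] addr=0xd5 blk=53 s=5: MISS | VC [21]
  [4] addr=0x46 blk=17 s=1: MISS | VC [21, 9]
  [5] addr=0xd4 blk=53 s=5: L1-HIT | VC [21, 9]
  [6] addr=0xd7 blk=53 s=5: L1-HIT | VC [21, 9]
  [7] addr=0xd7 blk=53 s=5: L1-HIT | VC [21, 9]
  [8] addr=0xfc blk=63 s=7: MISS | VC [21, 9]
  [9] addr=0x54 blk=21 s=5: VC-HIT | VC [53, 9]
  [10] addr=0xd5 blk=53 s=5: VC-HIT | VC [21, 9]
  [11] addr=0x9c blk=39 s=7: MISS | VC [21, 9, 63]
  [12] addr=0xbd blk=47 s=7: MISS | VC [21, 9, 63, 39]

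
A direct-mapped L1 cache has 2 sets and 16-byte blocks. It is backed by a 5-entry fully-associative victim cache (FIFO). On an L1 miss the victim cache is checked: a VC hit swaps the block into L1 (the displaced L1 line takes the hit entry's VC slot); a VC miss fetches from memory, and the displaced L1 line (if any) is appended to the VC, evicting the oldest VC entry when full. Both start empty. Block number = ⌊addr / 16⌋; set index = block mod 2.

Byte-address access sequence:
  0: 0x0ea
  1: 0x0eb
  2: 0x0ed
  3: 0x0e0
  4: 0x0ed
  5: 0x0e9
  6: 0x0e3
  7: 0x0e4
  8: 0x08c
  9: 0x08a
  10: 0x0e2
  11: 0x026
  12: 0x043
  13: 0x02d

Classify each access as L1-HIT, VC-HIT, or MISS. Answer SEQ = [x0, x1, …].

SEQ = [MISS, L1-HIT, L1-HIT, L1-HIT, L1-HIT, L1-HIT, L1-HIT, L1-HIT, MISS, L1-HIT, VC-HIT, MISS, MISS, VC-HIT]

  [0] addr=0xea blk=14 s=0: MISS | VC []
  [1] addr=0xeb blk=14 s=0: L1-HIT | VC []
  [2] addr=0xed blk=14 s=0: L1-HIT | VC []
  [3] addr=0xe0 blk=14 s=0: L1-HIT | VC []
  [4] addr=0xed blk=14 s=0: L1-HIT | VC []
  [5] addr=0xe9 blk=14 s=0: L1-HIT | VC []
  [6] addr=0xe3 blk=14 s=0: L1-HIT | VC []
  [7] addr=0xe4 blk=14 s=0: L1-HIT | VC []
  [8] addr=0x8c blk=8 s=0: MISS | VC [14]
  [9] addr=0x8a blk=8 s=0: L1-HIT | VC [14]
  [10] addr=0xe2 blk=14 s=0: VC-HIT | VC [8]
  [11] addr=0x26 blk=2 s=0: MISS | VC [8, 14]
  [12] addr=0x43 blk=4 s=0: MISS | VC [8, 14, 2]
  [13] addr=0x2d blk=2 s=0: VC-HIT | VC [8, 14, 4]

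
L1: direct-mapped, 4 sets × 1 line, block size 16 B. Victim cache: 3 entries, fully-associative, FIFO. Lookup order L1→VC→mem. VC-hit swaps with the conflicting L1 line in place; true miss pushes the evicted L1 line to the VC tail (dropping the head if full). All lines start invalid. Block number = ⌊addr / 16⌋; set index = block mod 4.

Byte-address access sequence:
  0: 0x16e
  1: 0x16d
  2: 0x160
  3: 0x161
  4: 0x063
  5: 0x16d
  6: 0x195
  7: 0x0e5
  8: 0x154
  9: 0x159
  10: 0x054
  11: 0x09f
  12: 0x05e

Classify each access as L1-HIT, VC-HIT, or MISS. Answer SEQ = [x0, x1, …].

  [0] addr=0x16e blk=22 s=2: MISS | VC []
  [1] addr=0x16d blk=22 s=2: L1-HIT | VC []
  [2] addr=0x160 blk=22 s=2: L1-HIT | VC []
  [3] addr=0x161 blk=22 s=2: L1-HIT | VC []
  [4] addr=0x63 blk=6 s=2: MISS | VC [22]
  [5] addr=0x16d blk=22 s=2: VC-HIT | VC [6]
  [6] addr=0x195 blk=25 s=1: MISS | VC [6]
  [7] addr=0xe5 blk=14 s=2: MISS | VC [6, 22]
  [8] addr=0x154 blk=21 s=1: MISS | VC [6, 22, 25]
  [9] addr=0x159 blk=21 s=1: L1-HIT | VC [6, 22, 25]
  [10] addr=0x54 blk=5 s=1: MISS | VC [22, 25, 21]
  [11] addr=0x9f blk=9 s=1: MISS | VC [25, 21, 5]
  [12] addr=0x5e blk=5 s=1: VC-HIT | VC [25, 21, 9]

SEQ = [MISS, L1-HIT, L1-HIT, L1-HIT, MISS, VC-HIT, MISS, MISS, MISS, L1-HIT, MISS, MISS, VC-HIT]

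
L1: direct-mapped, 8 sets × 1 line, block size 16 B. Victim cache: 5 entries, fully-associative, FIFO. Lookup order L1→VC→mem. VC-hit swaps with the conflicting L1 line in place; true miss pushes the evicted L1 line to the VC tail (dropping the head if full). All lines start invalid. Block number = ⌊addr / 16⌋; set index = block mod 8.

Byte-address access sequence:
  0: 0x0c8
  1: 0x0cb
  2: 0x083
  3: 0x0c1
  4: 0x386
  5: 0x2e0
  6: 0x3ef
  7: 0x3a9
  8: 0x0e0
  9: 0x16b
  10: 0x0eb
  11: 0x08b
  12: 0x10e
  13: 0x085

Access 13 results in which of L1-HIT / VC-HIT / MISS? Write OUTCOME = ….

0: 0xc8 (blk 12, set 4) → MISS  vc=[]
1: 0xcb (blk 12, set 4) → L1-HIT  vc=[]
2: 0x83 (blk 8, set 0) → MISS  vc=[]
3: 0xc1 (blk 12, set 4) → L1-HIT  vc=[]
4: 0x386 (blk 56, set 0) → MISS  vc=[8]
5: 0x2e0 (blk 46, set 6) → MISS  vc=[8]
6: 0x3ef (blk 62, set 6) → MISS  vc=[8, 46]
7: 0x3a9 (blk 58, set 2) → MISS  vc=[8, 46]
8: 0xe0 (blk 14, set 6) → MISS  vc=[8, 46, 62]
9: 0x16b (blk 22, set 6) → MISS  vc=[8, 46, 62, 14]
10: 0xeb (blk 14, set 6) → VC-HIT  vc=[8, 46, 62, 22]
11: 0x8b (blk 8, set 0) → VC-HIT  vc=[56, 46, 62, 22]
12: 0x10e (blk 16, set 0) → MISS  vc=[56, 46, 62, 22, 8]
13: 0x85 (blk 8, set 0) → VC-HIT  vc=[56, 46, 62, 22, 16]

OUTCOME = VC-HIT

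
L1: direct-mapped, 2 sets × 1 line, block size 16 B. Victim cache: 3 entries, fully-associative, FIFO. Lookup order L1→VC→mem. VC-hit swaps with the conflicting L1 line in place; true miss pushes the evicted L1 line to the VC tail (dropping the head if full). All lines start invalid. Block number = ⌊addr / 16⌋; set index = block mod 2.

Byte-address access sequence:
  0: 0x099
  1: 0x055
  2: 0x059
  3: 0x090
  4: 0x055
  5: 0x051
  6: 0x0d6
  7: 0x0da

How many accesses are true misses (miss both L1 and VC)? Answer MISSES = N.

#0 0x99→b9/s1 MISS; vc=[]
#1 0x55→b5/s1 MISS; vc=[9]
#2 0x59→b5/s1 L1-HIT; vc=[9]
#3 0x90→b9/s1 VC-HIT; vc=[5]
#4 0x55→b5/s1 VC-HIT; vc=[9]
#5 0x51→b5/s1 L1-HIT; vc=[9]
#6 0xd6→b13/s1 MISS; vc=[9,5]
#7 0xda→b13/s1 L1-HIT; vc=[9,5]

MISSES = 3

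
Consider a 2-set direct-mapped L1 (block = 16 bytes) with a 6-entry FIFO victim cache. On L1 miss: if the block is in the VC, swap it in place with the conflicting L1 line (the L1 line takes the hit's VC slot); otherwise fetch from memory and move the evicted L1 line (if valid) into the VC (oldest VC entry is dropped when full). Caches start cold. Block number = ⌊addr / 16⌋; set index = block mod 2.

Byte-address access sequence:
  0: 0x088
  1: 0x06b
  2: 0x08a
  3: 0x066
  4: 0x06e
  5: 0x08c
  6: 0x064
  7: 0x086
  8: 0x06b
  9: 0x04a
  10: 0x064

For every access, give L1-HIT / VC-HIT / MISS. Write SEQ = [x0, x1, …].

SEQ = [MISS, MISS, VC-HIT, VC-HIT, L1-HIT, VC-HIT, VC-HIT, VC-HIT, VC-HIT, MISS, VC-HIT]

0: 0x88 (blk 8, set 0) → MISS  vc=[]
1: 0x6b (blk 6, set 0) → MISS  vc=[8]
2: 0x8a (blk 8, set 0) → VC-HIT  vc=[6]
3: 0x66 (blk 6, set 0) → VC-HIT  vc=[8]
4: 0x6e (blk 6, set 0) → L1-HIT  vc=[8]
5: 0x8c (blk 8, set 0) → VC-HIT  vc=[6]
6: 0x64 (blk 6, set 0) → VC-HIT  vc=[8]
7: 0x86 (blk 8, set 0) → VC-HIT  vc=[6]
8: 0x6b (blk 6, set 0) → VC-HIT  vc=[8]
9: 0x4a (blk 4, set 0) → MISS  vc=[8, 6]
10: 0x64 (blk 6, set 0) → VC-HIT  vc=[8, 4]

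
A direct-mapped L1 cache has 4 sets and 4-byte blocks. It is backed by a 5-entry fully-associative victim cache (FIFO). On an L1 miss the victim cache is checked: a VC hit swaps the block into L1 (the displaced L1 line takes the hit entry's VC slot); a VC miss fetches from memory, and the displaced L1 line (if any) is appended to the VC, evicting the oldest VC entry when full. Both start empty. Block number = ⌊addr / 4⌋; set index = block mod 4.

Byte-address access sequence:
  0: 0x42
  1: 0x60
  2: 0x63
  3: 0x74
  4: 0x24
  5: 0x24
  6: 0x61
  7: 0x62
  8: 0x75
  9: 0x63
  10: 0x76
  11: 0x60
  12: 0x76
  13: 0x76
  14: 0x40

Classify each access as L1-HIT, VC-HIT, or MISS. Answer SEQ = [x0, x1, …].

SEQ = [MISS, MISS, L1-HIT, MISS, MISS, L1-HIT, L1-HIT, L1-HIT, VC-HIT, L1-HIT, L1-HIT, L1-HIT, L1-HIT, L1-HIT, VC-HIT]

#0 0x42→b16/s0 MISS; vc=[]
#1 0x60→b24/s0 MISS; vc=[16]
#2 0x63→b24/s0 L1-HIT; vc=[16]
#3 0x74→b29/s1 MISS; vc=[16]
#4 0x24→b9/s1 MISS; vc=[16,29]
#5 0x24→b9/s1 L1-HIT; vc=[16,29]
#6 0x61→b24/s0 L1-HIT; vc=[16,29]
#7 0x62→b24/s0 L1-HIT; vc=[16,29]
#8 0x75→b29/s1 VC-HIT; vc=[16,9]
#9 0x63→b24/s0 L1-HIT; vc=[16,9]
#10 0x76→b29/s1 L1-HIT; vc=[16,9]
#11 0x60→b24/s0 L1-HIT; vc=[16,9]
#12 0x76→b29/s1 L1-HIT; vc=[16,9]
#13 0x76→b29/s1 L1-HIT; vc=[16,9]
#14 0x40→b16/s0 VC-HIT; vc=[24,9]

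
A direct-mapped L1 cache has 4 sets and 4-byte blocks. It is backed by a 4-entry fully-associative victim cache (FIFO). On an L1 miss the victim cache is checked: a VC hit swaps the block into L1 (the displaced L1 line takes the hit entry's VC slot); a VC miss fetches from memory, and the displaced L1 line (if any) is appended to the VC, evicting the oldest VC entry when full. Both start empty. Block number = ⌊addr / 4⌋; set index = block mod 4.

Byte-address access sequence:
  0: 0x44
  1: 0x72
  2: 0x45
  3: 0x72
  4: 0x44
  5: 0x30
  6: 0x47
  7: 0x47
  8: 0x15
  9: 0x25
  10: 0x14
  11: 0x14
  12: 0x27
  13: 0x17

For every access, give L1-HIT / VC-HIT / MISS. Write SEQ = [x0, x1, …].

#0 0x44→b17/s1 MISS; vc=[]
#1 0x72→b28/s0 MISS; vc=[]
#2 0x45→b17/s1 L1-HIT; vc=[]
#3 0x72→b28/s0 L1-HIT; vc=[]
#4 0x44→b17/s1 L1-HIT; vc=[]
#5 0x30→b12/s0 MISS; vc=[28]
#6 0x47→b17/s1 L1-HIT; vc=[28]
#7 0x47→b17/s1 L1-HIT; vc=[28]
#8 0x15→b5/s1 MISS; vc=[28,17]
#9 0x25→b9/s1 MISS; vc=[28,17,5]
#10 0x14→b5/s1 VC-HIT; vc=[28,17,9]
#11 0x14→b5/s1 L1-HIT; vc=[28,17,9]
#12 0x27→b9/s1 VC-HIT; vc=[28,17,5]
#13 0x17→b5/s1 VC-HIT; vc=[28,17,9]

SEQ = [MISS, MISS, L1-HIT, L1-HIT, L1-HIT, MISS, L1-HIT, L1-HIT, MISS, MISS, VC-HIT, L1-HIT, VC-HIT, VC-HIT]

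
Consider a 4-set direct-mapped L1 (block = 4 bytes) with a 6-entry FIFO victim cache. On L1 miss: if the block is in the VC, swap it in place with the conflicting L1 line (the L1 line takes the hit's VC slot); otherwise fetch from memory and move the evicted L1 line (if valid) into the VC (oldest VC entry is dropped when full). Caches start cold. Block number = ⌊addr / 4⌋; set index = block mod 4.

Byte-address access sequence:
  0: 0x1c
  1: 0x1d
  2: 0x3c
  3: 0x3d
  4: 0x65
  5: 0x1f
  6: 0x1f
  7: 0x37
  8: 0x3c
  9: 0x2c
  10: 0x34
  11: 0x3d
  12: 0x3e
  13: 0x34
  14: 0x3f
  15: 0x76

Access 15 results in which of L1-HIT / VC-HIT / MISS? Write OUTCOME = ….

#0 0x1c→b7/s3 MISS; vc=[]
#1 0x1d→b7/s3 L1-HIT; vc=[]
#2 0x3c→b15/s3 MISS; vc=[7]
#3 0x3d→b15/s3 L1-HIT; vc=[7]
#4 0x65→b25/s1 MISS; vc=[7]
#5 0x1f→b7/s3 VC-HIT; vc=[15]
#6 0x1f→b7/s3 L1-HIT; vc=[15]
#7 0x37→b13/s1 MISS; vc=[15,25]
#8 0x3c→b15/s3 VC-HIT; vc=[7,25]
#9 0x2c→b11/s3 MISS; vc=[7,25,15]
#10 0x34→b13/s1 L1-HIT; vc=[7,25,15]
#11 0x3d→b15/s3 VC-HIT; vc=[7,25,11]
#12 0x3e→b15/s3 L1-HIT; vc=[7,25,11]
#13 0x34→b13/s1 L1-HIT; vc=[7,25,11]
#14 0x3f→b15/s3 L1-HIT; vc=[7,25,11]
#15 0x76→b29/s1 MISS; vc=[7,25,11,13]

OUTCOME = MISS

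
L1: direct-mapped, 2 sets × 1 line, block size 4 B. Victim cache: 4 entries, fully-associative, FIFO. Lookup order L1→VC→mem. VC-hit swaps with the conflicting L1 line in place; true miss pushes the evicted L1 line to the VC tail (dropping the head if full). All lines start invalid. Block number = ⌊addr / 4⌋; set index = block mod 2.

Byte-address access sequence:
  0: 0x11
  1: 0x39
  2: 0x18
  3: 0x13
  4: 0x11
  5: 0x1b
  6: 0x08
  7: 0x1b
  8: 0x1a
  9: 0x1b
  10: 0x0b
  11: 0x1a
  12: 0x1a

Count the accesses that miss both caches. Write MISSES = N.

MISSES = 4

#0 0x11→b4/s0 MISS; vc=[]
#1 0x39→b14/s0 MISS; vc=[4]
#2 0x18→b6/s0 MISS; vc=[4,14]
#3 0x13→b4/s0 VC-HIT; vc=[6,14]
#4 0x11→b4/s0 L1-HIT; vc=[6,14]
#5 0x1b→b6/s0 VC-HIT; vc=[4,14]
#6 0x8→b2/s0 MISS; vc=[4,14,6]
#7 0x1b→b6/s0 VC-HIT; vc=[4,14,2]
#8 0x1a→b6/s0 L1-HIT; vc=[4,14,2]
#9 0x1b→b6/s0 L1-HIT; vc=[4,14,2]
#10 0xb→b2/s0 VC-HIT; vc=[4,14,6]
#11 0x1a→b6/s0 VC-HIT; vc=[4,14,2]
#12 0x1a→b6/s0 L1-HIT; vc=[4,14,2]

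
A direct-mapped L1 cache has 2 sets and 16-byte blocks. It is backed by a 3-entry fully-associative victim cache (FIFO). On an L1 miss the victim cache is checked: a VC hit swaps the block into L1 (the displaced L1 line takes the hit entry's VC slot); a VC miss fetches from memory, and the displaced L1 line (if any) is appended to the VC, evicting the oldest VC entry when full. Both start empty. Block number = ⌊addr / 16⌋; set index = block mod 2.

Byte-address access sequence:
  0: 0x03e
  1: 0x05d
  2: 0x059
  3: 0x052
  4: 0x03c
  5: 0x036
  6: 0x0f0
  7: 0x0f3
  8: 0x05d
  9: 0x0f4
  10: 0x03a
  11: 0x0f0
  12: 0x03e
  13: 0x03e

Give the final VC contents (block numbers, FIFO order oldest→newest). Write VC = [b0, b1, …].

VC = [5, 15]

#0 0x3e→b3/s1 MISS; vc=[]
#1 0x5d→b5/s1 MISS; vc=[3]
#2 0x59→b5/s1 L1-HIT; vc=[3]
#3 0x52→b5/s1 L1-HIT; vc=[3]
#4 0x3c→b3/s1 VC-HIT; vc=[5]
#5 0x36→b3/s1 L1-HIT; vc=[5]
#6 0xf0→b15/s1 MISS; vc=[5,3]
#7 0xf3→b15/s1 L1-HIT; vc=[5,3]
#8 0x5d→b5/s1 VC-HIT; vc=[15,3]
#9 0xf4→b15/s1 VC-HIT; vc=[5,3]
#10 0x3a→b3/s1 VC-HIT; vc=[5,15]
#11 0xf0→b15/s1 VC-HIT; vc=[5,3]
#12 0x3e→b3/s1 VC-HIT; vc=[5,15]
#13 0x3e→b3/s1 L1-HIT; vc=[5,15]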